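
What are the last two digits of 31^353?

91

Square-and-reduce mod 100: 31^1≡31, 31^2≡61, 31^4≡21, 31^8≡41, 31^16≡81, 31^32≡61, 31^64≡21, 31^128≡41, 31^256≡81.
Since 353 = 1 + 32 + 64 + 256 in binary, 31^353 ≡ 31·61·21·81 ≡ 91 (mod 100).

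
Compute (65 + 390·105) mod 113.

109

390·105 = 40950.
40950 − 362·113 = 44, so 40950 ≡ 44 (mod 113).
(65 + 44) mod 113 = 109.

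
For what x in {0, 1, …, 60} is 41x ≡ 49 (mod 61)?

41⁻¹ ≡ 3 (mod 61) because 41·3 = 123 = 2·61 + 1.
So x ≡ 3·49 = 147 ≡ 25 (mod 61).

25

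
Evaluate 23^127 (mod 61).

Square-and-reduce mod 61: 23^1≡23, 23^2≡41, 23^4≡34, 23^8≡58, 23^16≡9, 23^32≡20, 23^64≡34.
127 = 1 + 2 + 4 + 8 + 16 + 32 + 64, so 23^127 ≡ 23·41·34·58·9·20·34 ≡ 37 (mod 61).

37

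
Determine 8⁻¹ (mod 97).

97 = 12·8 + 1
8 = 8·1 + 0
Back-substituting gives 8·85 ≡ 1 (mod 97).

85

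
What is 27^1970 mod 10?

9

Powers of 7 mod 10 repeat with period 4: 7, 9, 3, 1.
1970 leaves remainder 2 on division by 4, so 27^1970 ends in 9.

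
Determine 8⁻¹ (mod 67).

8·42 = 336 = 5·67 + 1, so 8⁻¹ ≡ 42 (mod 67).

42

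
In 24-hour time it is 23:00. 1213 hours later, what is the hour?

12

Dividing 1213 by 24 gives quotient 50 and remainder 13.
(23 + 13) mod 24 = 12.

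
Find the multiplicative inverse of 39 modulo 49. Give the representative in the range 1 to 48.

39·44 = 1716 = 35·49 + 1, so 39⁻¹ ≡ 44 (mod 49).

44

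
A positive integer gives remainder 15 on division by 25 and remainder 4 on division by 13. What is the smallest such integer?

290

x ≡ 4 (mod 13) gives x ∈ {4, 17, 30, 43, 56, 69, 82, 95, …}.
The first of these with x mod 25 = 15 is 290.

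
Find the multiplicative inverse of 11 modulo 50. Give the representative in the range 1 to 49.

41

11·41 = 451 = 9·50 + 1, so 11⁻¹ ≡ 41 (mod 50).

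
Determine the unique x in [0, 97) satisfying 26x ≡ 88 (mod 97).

78

The inverse of 26 mod 97 is 56 (since 26·56 = 1456 ≡ 1).
Multiplying both sides by 56: x ≡ 56·88 = 4928 ≡ 78 (mod 97).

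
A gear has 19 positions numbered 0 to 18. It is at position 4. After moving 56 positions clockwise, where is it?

56 − 2·19 = 18, so 56 ≡ 18 (mod 19).
(4 + 18) mod 19 = 3.

3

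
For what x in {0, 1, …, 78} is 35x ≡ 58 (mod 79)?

35⁻¹ ≡ 70 (mod 79) because 35·70 = 2450 = 31·79 + 1.
So x ≡ 70·58 = 4060 ≡ 31 (mod 79).

31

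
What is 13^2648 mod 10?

1

Powers of 3 mod 10 repeat with period 4: 3, 9, 7, 1.
2648 mod 4 = 0, so the last digit matches 3^4 = 1.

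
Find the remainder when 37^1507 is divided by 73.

32

By repeated squaring mod 73: 37^1≡37, 37^2≡55, 37^4≡32, 37^8≡2, 37^16≡4, 37^32≡16, 37^64≡37, 37^128≡55, 37^256≡32, 37^512≡2, 37^1024≡4.
Since 1507 = 1 + 2 + 32 + 64 + 128 + 256 + 1024 in binary, 37^1507 ≡ 37·55·16·37·55·32·4 ≡ 32 (mod 73).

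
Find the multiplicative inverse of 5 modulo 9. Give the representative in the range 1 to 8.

2

5·2 = 10 = 1·9 + 1, so 5⁻¹ ≡ 2 (mod 9).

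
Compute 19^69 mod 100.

By repeated squaring mod 100: 19^1≡19, 19^2≡61, 19^4≡21, 19^8≡41, 19^16≡81, 19^32≡61, 19^64≡21.
69 = 1 + 4 + 64, so 19^69 ≡ 19·21·21 ≡ 79 (mod 100).

79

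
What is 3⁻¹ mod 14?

14 = 4·3 + 2
3 = 1·2 + 1
2 = 2·1 + 0
Back-substituting gives 3·5 ≡ 1 (mod 14).

5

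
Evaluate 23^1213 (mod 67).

6

Square-and-reduce mod 67: 23^1≡23, 23^2≡60, 23^4≡49, 23^8≡56, 23^16≡54, 23^32≡35, 23^64≡19, 23^128≡26, 23^256≡6, 23^512≡36, 23^1024≡23.
1213 = 1 + 4 + 8 + 16 + 32 + 128 + 1024, so 23^1213 ≡ 23·49·56·54·35·26·23 ≡ 6 (mod 67).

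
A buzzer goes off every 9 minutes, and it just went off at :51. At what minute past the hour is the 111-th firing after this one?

30

111·9 = 999.
999 = 16·60 + 39, so 999 mod 60 = 39.
(51 + 39) mod 60 = 30.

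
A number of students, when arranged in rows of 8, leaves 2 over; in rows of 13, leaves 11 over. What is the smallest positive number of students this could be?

50

x ≡ 2 (mod 8) gives x ∈ {2, 10, 18, 26, 34, 42, 50}.
The first of these with x mod 13 = 11 is 50.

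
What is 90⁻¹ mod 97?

83

90·83 = 7470 = 77·97 + 1, so 90⁻¹ ≡ 83 (mod 97).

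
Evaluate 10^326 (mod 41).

10

Successive squares of 10 mod 41: 10^1≡10, 10^2≡18, 10^4≡37, 10^8≡16, 10^16≡10, 10^32≡18, 10^64≡37, 10^128≡16, 10^256≡10.
326 = 2 + 4 + 64 + 256, so 10^326 ≡ 18·37·37·10 ≡ 10 (mod 41).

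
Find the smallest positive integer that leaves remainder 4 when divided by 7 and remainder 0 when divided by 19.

Since 19·3 ≡ 1 (mod 7), take x = 0 + 19·((4−0)·3 mod 7) = 0 + 19·5 = 95.
Check: 95 mod 7 = 4, 95 mod 19 = 0.

95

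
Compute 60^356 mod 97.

By repeated squaring mod 97: 60^1≡60, 60^2≡11, 60^4≡24, 60^8≡91, 60^16≡36, 60^32≡35, 60^64≡61, 60^128≡35, 60^256≡61.
356 = 4 + 32 + 64 + 256, so 60^356 ≡ 24·35·61·61 ≡ 9 (mod 97).

9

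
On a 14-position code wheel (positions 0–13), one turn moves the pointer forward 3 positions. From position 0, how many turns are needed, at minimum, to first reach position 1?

5

14 = 4·3 + 2
3 = 1·2 + 1
2 = 2·1 + 0
Back-substituting gives 3·5 ≡ 1 (mod 14).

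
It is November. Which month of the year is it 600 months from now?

Dividing 600 by 12 gives quotient 50 and remainder 0.
November + 0 months → November.

November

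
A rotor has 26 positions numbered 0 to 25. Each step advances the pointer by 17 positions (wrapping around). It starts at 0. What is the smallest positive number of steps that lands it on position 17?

1

17⁻¹ ≡ 23 (mod 26) because 17·23 = 391 = 15·26 + 1.
So x ≡ 23·17 = 391 ≡ 1 (mod 26).
Check: 17·1 = 17 = 0·26 + 17.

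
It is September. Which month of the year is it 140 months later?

May

140 = 11·12 + 8, so 140 mod 12 = 8.
September + 8 months → May.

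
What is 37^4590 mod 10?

Powers of 7 mod 10 repeat with period 4: 7, 9, 3, 1.
4590 mod 4 = 2, so the last digit matches 7^2 = 9.

9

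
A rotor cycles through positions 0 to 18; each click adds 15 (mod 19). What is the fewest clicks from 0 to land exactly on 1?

19 = 1·15 + 4
15 = 3·4 + 3
4 = 1·3 + 1
3 = 3·1 + 0
Back-substituting gives 15·14 ≡ 1 (mod 19).

14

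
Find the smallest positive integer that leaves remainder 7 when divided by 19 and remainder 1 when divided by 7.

64

Since 7·11 ≡ 1 (mod 19), take x = 1 + 7·((7−1)·11 mod 19) = 1 + 7·9 = 64.
Check: 64 mod 19 = 7, 64 mod 7 = 1.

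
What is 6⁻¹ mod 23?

6·4 = 24 = 1·23 + 1, so 6⁻¹ ≡ 4 (mod 23).

4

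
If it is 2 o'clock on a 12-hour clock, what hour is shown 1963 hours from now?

1963 − 163·12 = 7, so 1963 ≡ 7 (mod 12).
2 + 7 → 9 on a 12-hour dial.

9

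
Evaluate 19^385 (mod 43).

Successive squares of 19 mod 43: 19^1≡19, 19^2≡17, 19^4≡31, 19^8≡15, 19^16≡10, 19^32≡14, 19^64≡24, 19^128≡17, 19^256≡31.
Since 385 = 1 + 128 + 256 in binary, 19^385 ≡ 19·17·31 ≡ 37 (mod 43).

37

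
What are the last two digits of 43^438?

Successive squares of 43 mod 100: 43^1≡43, 43^2≡49, 43^4≡1, 43^8≡1, 43^16≡1, 43^32≡1, 43^64≡1, 43^128≡1, 43^256≡1.
438 = 2 + 4 + 16 + 32 + 128 + 256, so 43^438 ≡ 49·1·1·1·1·1 ≡ 49 (mod 100).

49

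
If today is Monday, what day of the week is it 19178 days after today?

Dividing 19178 by 7 gives quotient 2739 and remainder 5.
Monday + 5 days → Saturday.

Saturday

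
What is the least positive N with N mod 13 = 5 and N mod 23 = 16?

Since 23·4 ≡ 1 (mod 13), take x = 16 + 23·((5−16)·4 mod 13) = 16 + 23·8 = 200.
Check: 200 mod 13 = 5, 200 mod 23 = 16.

200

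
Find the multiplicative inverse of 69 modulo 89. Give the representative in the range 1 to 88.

89 = 1·69 + 20
69 = 3·20 + 9
20 = 2·9 + 2
9 = 4·2 + 1
2 = 2·1 + 0
Back-substituting gives 69·40 ≡ 1 (mod 89).

40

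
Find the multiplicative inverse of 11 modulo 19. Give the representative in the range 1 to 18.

7

19 = 1·11 + 8
11 = 1·8 + 3
8 = 2·3 + 2
3 = 1·2 + 1
2 = 2·1 + 0
Back-substituting gives 11·7 ≡ 1 (mod 19).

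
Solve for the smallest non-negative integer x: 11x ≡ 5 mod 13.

11⁻¹ ≡ 6 (mod 13) because 11·6 = 66 = 5·13 + 1.
So x ≡ 6·5 = 30 ≡ 4 (mod 13).

4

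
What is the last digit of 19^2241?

9

Last digits of 9^n: 9, 1 (period 2).
2241 leaves remainder 1 on division by 2, so 19^2241 ends in 9.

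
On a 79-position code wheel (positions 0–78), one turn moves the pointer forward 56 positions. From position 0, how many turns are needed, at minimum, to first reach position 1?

24

79 = 1·56 + 23
56 = 2·23 + 10
23 = 2·10 + 3
10 = 3·3 + 1
3 = 3·1 + 0
Back-substituting gives 56·24 ≡ 1 (mod 79).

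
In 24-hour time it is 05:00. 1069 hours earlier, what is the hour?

16

Dividing 1069 by 24 gives quotient 44 and remainder 13.
(5 − 13) mod 24 = 16.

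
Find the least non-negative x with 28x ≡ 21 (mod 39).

28⁻¹ ≡ 7 (mod 39) because 28·7 = 196 = 5·39 + 1.
Multiplying both sides by 7: x ≡ 7·21 = 147 ≡ 30 (mod 39).
Check: 28·30 = 840 = 21·39 + 21.

30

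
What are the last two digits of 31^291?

By repeated squaring mod 100: 31^1≡31, 31^2≡61, 31^4≡21, 31^8≡41, 31^16≡81, 31^32≡61, 31^64≡21, 31^128≡41, 31^256≡81.
Since 291 = 1 + 2 + 32 + 256 in binary, 31^291 ≡ 31·61·61·81 ≡ 31 (mod 100).

31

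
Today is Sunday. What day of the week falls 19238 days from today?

19238 = 2748·7 + 2, so 19238 mod 7 = 2.
Sunday + 2 days → Tuesday.

Tuesday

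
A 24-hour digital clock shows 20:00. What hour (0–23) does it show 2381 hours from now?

1

2381 mod 24 = 5 (since 99·24 = 2376).
(20 + 5) mod 24 = 1.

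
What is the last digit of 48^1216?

The units digit of 48^n cycles with period 4: 8, 4, 2, 6, …
1216 mod 4 = 0, so the last digit matches 8^4 = 6.

6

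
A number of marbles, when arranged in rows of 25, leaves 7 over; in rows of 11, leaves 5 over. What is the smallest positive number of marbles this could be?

Since 11·16 ≡ 1 (mod 25), take x = 5 + 11·((7−5)·16 mod 25) = 5 + 11·7 = 82.
Check: 82 mod 25 = 7, 82 mod 11 = 5.

82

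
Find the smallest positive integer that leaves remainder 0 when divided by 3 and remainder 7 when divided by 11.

x ≡ 0 (mod 3) gives x ∈ {0, 3, 6, 9, 12, 15, 18}.
The first of these with x mod 11 = 7 is 18.

18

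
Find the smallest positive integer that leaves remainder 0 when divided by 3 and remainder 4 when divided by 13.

x ≡ 0 (mod 3) gives x ∈ {0, 3, 6, 9, 12, 15, 18, 21, …}.
The first of these with x mod 13 = 4 is 30.

30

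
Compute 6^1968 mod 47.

34

Square-and-reduce mod 47: 6^1≡6, 6^2≡36, 6^4≡27, 6^8≡24, 6^16≡12, 6^32≡3, 6^64≡9, 6^128≡34, 6^256≡28, 6^512≡32, 6^1024≡37.
1968 = 16 + 32 + 128 + 256 + 512 + 1024, so 6^1968 ≡ 12·3·34·28·32·37 ≡ 34 (mod 47).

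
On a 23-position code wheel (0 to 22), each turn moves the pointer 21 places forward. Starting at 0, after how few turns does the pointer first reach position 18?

14

The inverse of 21 mod 23 is 11 (since 21·11 = 231 ≡ 1).
So x ≡ 11·18 = 198 ≡ 14 (mod 23).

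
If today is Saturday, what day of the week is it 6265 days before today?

Saturday

Dividing 6265 by 7 gives quotient 895 and remainder 0.
Saturday − 0 days → Saturday.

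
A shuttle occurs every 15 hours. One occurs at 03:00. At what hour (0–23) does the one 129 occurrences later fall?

129·15 = 1935.
1935 mod 24 = 15 (since 80·24 = 1920).
(3 + 15) mod 24 = 18.

18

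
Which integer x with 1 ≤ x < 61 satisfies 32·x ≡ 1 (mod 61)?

61 = 1·32 + 29
32 = 1·29 + 3
29 = 9·3 + 2
3 = 1·2 + 1
2 = 2·1 + 0
Back-substituting gives 32·21 ≡ 1 (mod 61).

21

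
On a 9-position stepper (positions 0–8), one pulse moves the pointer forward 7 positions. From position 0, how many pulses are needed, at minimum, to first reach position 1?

4

9 = 1·7 + 2
7 = 3·2 + 1
2 = 2·1 + 0
Back-substituting gives 7·4 ≡ 1 (mod 9).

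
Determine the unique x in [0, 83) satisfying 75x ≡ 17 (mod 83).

The inverse of 75 mod 83 is 31 (since 75·31 = 2325 ≡ 1).
So x ≡ 31·17 = 527 ≡ 29 (mod 83).
Check: 75·29 = 2175 = 26·83 + 17.

29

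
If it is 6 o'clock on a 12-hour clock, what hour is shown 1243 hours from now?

1243 mod 12 = 7 (since 103·12 = 1236).
6 + 7 → 1 on a 12-hour dial.

1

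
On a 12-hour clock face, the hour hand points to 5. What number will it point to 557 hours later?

557 = 46·12 + 5, so 557 mod 12 = 5.
5 + 5 → 10 on a 12-hour dial.

10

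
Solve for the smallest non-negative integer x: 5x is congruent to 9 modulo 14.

The inverse of 5 mod 14 is 3 (since 5·3 = 15 ≡ 1).
So x ≡ 3·9 = 27 ≡ 13 (mod 14).

13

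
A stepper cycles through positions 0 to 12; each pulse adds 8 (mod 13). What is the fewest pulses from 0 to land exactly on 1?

5

13 = 1·8 + 5
8 = 1·5 + 3
5 = 1·3 + 2
3 = 1·2 + 1
2 = 2·1 + 0
Back-substituting gives 8·5 ≡ 1 (mod 13).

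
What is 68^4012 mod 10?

Last digits of 8^n: 8, 4, 2, 6 (period 4).
4012 mod 4 = 0, so the last digit matches 8^4 = 6.

6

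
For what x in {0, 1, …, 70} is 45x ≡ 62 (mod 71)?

The inverse of 45 mod 71 is 30 (since 45·30 = 1350 ≡ 1).
So x ≡ 30·62 = 1860 ≡ 14 (mod 71).
Check: 45·14 = 630 = 8·71 + 62.

14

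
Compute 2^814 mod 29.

4

By repeated squaring mod 29: 2^1≡2, 2^2≡4, 2^4≡16, 2^8≡24, 2^16≡25, 2^32≡16, 2^64≡24, 2^128≡25, 2^256≡16, 2^512≡24.
Since 814 = 2 + 4 + 8 + 32 + 256 + 512 in binary, 2^814 ≡ 4·16·24·16·16·24 ≡ 4 (mod 29).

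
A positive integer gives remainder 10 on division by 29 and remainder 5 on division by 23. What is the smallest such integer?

97

x ≡ 5 (mod 23) gives x ∈ {5, 28, 51, 74, 97}.
The first of these with x mod 29 = 10 is 97.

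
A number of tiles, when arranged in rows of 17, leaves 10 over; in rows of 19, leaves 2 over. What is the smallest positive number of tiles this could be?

78

Since 19·9 ≡ 1 (mod 17), take x = 2 + 19·((10−2)·9 mod 17) = 2 + 19·4 = 78.
Check: 78 mod 17 = 10, 78 mod 19 = 2.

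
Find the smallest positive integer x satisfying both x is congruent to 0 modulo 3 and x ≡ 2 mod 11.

24

x ≡ 0 (mod 3) gives x ∈ {0, 3, 6, 9, 12, 15, 18, 21, …}.
The first of these with x mod 11 = 2 is 24.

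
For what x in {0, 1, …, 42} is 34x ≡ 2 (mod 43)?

34⁻¹ ≡ 19 (mod 43) because 34·19 = 646 = 15·43 + 1.
Multiplying both sides by 19: x ≡ 19·2 = 38 ≡ 38 (mod 43).

38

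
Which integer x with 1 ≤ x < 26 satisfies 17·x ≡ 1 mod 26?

23

26 = 1·17 + 9
17 = 1·9 + 8
9 = 1·8 + 1
8 = 8·1 + 0
Back-substituting gives 17·23 ≡ 1 (mod 26).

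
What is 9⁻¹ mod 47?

21

9·21 = 189 = 4·47 + 1, so 9⁻¹ ≡ 21 (mod 47).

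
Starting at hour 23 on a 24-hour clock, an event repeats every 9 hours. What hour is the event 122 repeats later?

122·9 = 1098.
1098 − 45·24 = 18, so 1098 ≡ 18 (mod 24).
(23 + 18) mod 24 = 17.

17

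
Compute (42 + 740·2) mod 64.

740·2 = 1480.
1480 − 23·64 = 8, so 1480 ≡ 8 (mod 64).
(42 + 8) mod 64 = 50.

50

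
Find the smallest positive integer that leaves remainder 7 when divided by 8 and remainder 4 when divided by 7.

x ≡ 4 (mod 7) gives x ∈ {4, 11, 18, 25, 32, 39}.
The first of these with x mod 8 = 7 is 39.

39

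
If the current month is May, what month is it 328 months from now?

September

328 − 27·12 = 4, so 328 ≡ 4 (mod 12).
May + 4 months → September.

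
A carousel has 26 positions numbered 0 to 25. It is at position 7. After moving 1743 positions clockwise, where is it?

1743 mod 26 = 1 (since 67·26 = 1742).
(7 + 1) mod 26 = 8.

8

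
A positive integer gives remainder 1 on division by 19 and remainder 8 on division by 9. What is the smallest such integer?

134

Since 9·17 ≡ 1 (mod 19), take x = 8 + 9·((1−8)·17 mod 19) = 8 + 9·14 = 134.
Check: 134 mod 19 = 1, 134 mod 9 = 8.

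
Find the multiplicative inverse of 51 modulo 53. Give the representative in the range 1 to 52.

26

53 = 1·51 + 2
51 = 25·2 + 1
2 = 2·1 + 0
Back-substituting gives 51·26 ≡ 1 (mod 53).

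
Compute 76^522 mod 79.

21

Square-and-reduce mod 79: 76^1≡76, 76^2≡9, 76^4≡2, 76^8≡4, 76^16≡16, 76^32≡19, 76^64≡45, 76^128≡50, 76^256≡51, 76^512≡73.
Since 522 = 2 + 8 + 512 in binary, 76^522 ≡ 9·4·73 ≡ 21 (mod 79).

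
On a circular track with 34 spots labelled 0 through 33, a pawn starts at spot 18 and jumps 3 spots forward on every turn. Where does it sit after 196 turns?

28

196·3 = 588.
588 = 17·34 + 10, so 588 mod 34 = 10.
(18 + 10) mod 34 = 28.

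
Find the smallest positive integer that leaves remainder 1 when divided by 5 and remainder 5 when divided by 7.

x ≡ 1 (mod 5) gives x ∈ {1, 6, 11, 16, 21, 26}.
The first of these with x mod 7 = 5 is 26.

26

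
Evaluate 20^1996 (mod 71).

20

By repeated squaring mod 71: 20^1≡20, 20^2≡45, 20^4≡37, 20^8≡20, 20^16≡45, 20^32≡37, 20^64≡20, 20^128≡45, 20^256≡37, 20^512≡20, 20^1024≡45.
Since 1996 = 4 + 8 + 64 + 128 + 256 + 512 + 1024 in binary, 20^1996 ≡ 37·20·20·45·37·20·45 ≡ 20 (mod 71).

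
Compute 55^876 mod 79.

Square-and-reduce mod 79: 55^1≡55, 55^2≡23, 55^4≡55, 55^8≡23, 55^16≡55, 55^32≡23, 55^64≡55, 55^128≡23, 55^256≡55, 55^512≡23.
Since 876 = 4 + 8 + 32 + 64 + 256 + 512 in binary, 55^876 ≡ 55·23·23·55·55·23 ≡ 1 (mod 79).

1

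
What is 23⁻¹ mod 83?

83 = 3·23 + 14
23 = 1·14 + 9
14 = 1·9 + 5
9 = 1·5 + 4
5 = 1·4 + 1
4 = 4·1 + 0
Back-substituting gives 23·65 ≡ 1 (mod 83).

65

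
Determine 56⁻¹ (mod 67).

6

56·6 = 336 = 5·67 + 1, so 56⁻¹ ≡ 6 (mod 67).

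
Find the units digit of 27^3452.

Powers of 7 mod 10 repeat with period 4: 7, 9, 3, 1.
3452 leaves remainder 0 on division by 4, so 27^3452 ends in 1.

1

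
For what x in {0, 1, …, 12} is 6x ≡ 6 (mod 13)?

1

The inverse of 6 mod 13 is 11 (since 6·11 = 66 ≡ 1).
Multiplying both sides by 11: x ≡ 11·6 = 66 ≡ 1 (mod 13).
Check: 6·1 = 6 = 0·13 + 6.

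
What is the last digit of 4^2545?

4

The units digit of 4^n cycles with period 2: 4, 6, …
2545 mod 2 = 1, so the last digit matches 4^1 = 4.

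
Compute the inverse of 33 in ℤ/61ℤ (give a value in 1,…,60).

33·37 = 1221 = 20·61 + 1, so 33⁻¹ ≡ 37 (mod 61).

37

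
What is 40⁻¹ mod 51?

51 = 1·40 + 11
40 = 3·11 + 7
11 = 1·7 + 4
7 = 1·4 + 3
4 = 1·3 + 1
3 = 3·1 + 0
Back-substituting gives 40·37 ≡ 1 (mod 51).

37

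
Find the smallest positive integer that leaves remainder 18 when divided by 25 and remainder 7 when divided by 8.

143

Since 8·22 ≡ 1 (mod 25), take x = 7 + 8·((18−7)·22 mod 25) = 7 + 8·17 = 143.
Check: 143 mod 25 = 18, 143 mod 8 = 7.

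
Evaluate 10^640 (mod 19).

By repeated squaring mod 19: 10^1≡10, 10^2≡5, 10^4≡6, 10^8≡17, 10^16≡4, 10^32≡16, 10^64≡9, 10^128≡5, 10^256≡6, 10^512≡17.
Since 640 = 128 + 512 in binary, 10^640 ≡ 5·17 ≡ 9 (mod 19).

9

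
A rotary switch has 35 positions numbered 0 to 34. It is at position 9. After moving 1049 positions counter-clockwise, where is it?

1049 mod 35 = 34 (since 29·35 = 1015).
(9 − 34) mod 35 = 10.

10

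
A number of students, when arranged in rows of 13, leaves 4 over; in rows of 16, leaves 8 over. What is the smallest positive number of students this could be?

56

x ≡ 4 (mod 13) gives x ∈ {4, 17, 30, 43, 56}.
The first of these with x mod 16 = 8 is 56.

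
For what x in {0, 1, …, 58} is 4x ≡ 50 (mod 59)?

The inverse of 4 mod 59 is 15 (since 4·15 = 60 ≡ 1).
Multiplying both sides by 15: x ≡ 15·50 = 750 ≡ 42 (mod 59).

42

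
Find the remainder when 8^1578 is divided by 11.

Successive squares of 8 mod 11: 8^1≡8, 8^2≡9, 8^4≡4, 8^8≡5, 8^16≡3, 8^32≡9, 8^64≡4, 8^128≡5, 8^256≡3, 8^512≡9, 8^1024≡4.
Since 1578 = 2 + 8 + 32 + 512 + 1024 in binary, 8^1578 ≡ 9·5·9·9·4 ≡ 5 (mod 11).

5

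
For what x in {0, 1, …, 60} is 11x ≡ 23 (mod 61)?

The inverse of 11 mod 61 is 50 (since 11·50 = 550 ≡ 1).
Multiplying both sides by 50: x ≡ 50·23 = 1150 ≡ 52 (mod 61).
Check: 11·52 = 572 = 9·61 + 23.

52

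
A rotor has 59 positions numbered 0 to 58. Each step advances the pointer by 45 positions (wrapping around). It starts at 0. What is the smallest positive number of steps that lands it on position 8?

50

45⁻¹ ≡ 21 (mod 59) because 45·21 = 945 = 16·59 + 1.
Multiplying both sides by 21: x ≡ 21·8 = 168 ≡ 50 (mod 59).
Check: 45·50 = 2250 = 38·59 + 8.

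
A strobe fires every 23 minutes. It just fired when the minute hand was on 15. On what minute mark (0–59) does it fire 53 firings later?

34

53·23 = 1219.
1219 = 20·60 + 19, so 1219 mod 60 = 19.
(15 + 19) mod 60 = 34.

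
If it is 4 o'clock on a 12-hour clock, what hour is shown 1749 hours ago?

1749 mod 12 = 9 (since 145·12 = 1740).
4 − 9 → 7 on a 12-hour dial.

7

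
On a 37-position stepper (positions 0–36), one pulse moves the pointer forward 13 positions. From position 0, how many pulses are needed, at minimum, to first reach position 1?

20

37 = 2·13 + 11
13 = 1·11 + 2
11 = 5·2 + 1
2 = 2·1 + 0
Back-substituting gives 13·20 ≡ 1 (mod 37).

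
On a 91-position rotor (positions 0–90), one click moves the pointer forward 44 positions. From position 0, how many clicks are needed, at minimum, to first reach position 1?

60

44·60 = 2640 = 29·91 + 1, so 44⁻¹ ≡ 60 (mod 91).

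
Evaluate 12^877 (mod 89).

77

By repeated squaring mod 89: 12^1≡12, 12^2≡55, 12^4≡88, 12^8≡1, 12^16≡1, 12^32≡1, 12^64≡1, 12^128≡1, 12^256≡1, 12^512≡1.
877 = 1 + 4 + 8 + 32 + 64 + 256 + 512, so 12^877 ≡ 12·88·1·1·1·1·1 ≡ 77 (mod 89).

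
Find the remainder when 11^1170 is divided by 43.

11

By repeated squaring mod 43: 11^1≡11, 11^2≡35, 11^4≡21, 11^8≡11, 11^16≡35, 11^32≡21, 11^64≡11, 11^128≡35, 11^256≡21, 11^512≡11, 11^1024≡35.
1170 = 2 + 16 + 128 + 1024, so 11^1170 ≡ 35·35·35·35 ≡ 11 (mod 43).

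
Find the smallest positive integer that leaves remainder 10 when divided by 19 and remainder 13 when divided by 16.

x ≡ 13 (mod 16) gives x ∈ {13, 29}.
The first of these with x mod 19 = 10 is 29.

29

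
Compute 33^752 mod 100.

61

By repeated squaring mod 100: 33^1≡33, 33^2≡89, 33^4≡21, 33^8≡41, 33^16≡81, 33^32≡61, 33^64≡21, 33^128≡41, 33^256≡81, 33^512≡61.
752 = 16 + 32 + 64 + 128 + 512, so 33^752 ≡ 81·61·21·41·61 ≡ 61 (mod 100).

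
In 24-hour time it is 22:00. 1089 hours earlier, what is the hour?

13

1089 = 45·24 + 9, so 1089 mod 24 = 9.
(22 − 9) mod 24 = 13.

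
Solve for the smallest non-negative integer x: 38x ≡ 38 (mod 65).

38⁻¹ ≡ 12 (mod 65) because 38·12 = 456 = 7·65 + 1.
So x ≡ 12·38 = 456 ≡ 1 (mod 65).

1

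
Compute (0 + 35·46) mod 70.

0

35·46 = 1610.
1610 mod 70 = 0 (since 23·70 = 1610).
(0 + 0) mod 70 = 0.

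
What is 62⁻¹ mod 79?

65

62·65 = 4030 = 51·79 + 1, so 62⁻¹ ≡ 65 (mod 79).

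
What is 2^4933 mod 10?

The units digit of 2^n cycles with period 4: 2, 4, 8, 6, …
4933 mod 4 = 1, so the last digit matches 2^1 = 2.

2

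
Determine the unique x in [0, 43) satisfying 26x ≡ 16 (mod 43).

37

The inverse of 26 mod 43 is 5 (since 26·5 = 130 ≡ 1).
Multiplying both sides by 5: x ≡ 5·16 = 80 ≡ 37 (mod 43).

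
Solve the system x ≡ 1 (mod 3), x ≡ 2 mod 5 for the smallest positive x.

7

x ≡ 1 (mod 3) gives x ∈ {1, 4, 7}.
The first of these with x mod 5 = 2 is 7.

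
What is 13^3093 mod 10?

3

The units digit of 13^n cycles with period 4: 3, 9, 7, 1, …
3093 leaves remainder 1 on division by 4, so 13^3093 ends in 3.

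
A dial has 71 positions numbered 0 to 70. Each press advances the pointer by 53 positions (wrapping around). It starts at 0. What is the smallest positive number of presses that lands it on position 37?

65

53⁻¹ ≡ 67 (mod 71) because 53·67 = 3551 = 50·71 + 1.
So x ≡ 67·37 = 2479 ≡ 65 (mod 71).
Check: 53·65 = 3445 = 48·71 + 37.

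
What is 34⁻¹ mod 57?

34·52 = 1768 = 31·57 + 1, so 34⁻¹ ≡ 52 (mod 57).

52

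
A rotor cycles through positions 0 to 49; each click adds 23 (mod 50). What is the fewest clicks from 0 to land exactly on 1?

37

23·37 = 851 = 17·50 + 1, so 23⁻¹ ≡ 37 (mod 50).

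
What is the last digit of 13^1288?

1

Powers of 3 mod 10 repeat with period 4: 3, 9, 7, 1.
1288 leaves remainder 0 on division by 4, so 13^1288 ends in 1.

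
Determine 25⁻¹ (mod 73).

38

25·38 = 950 = 13·73 + 1, so 25⁻¹ ≡ 38 (mod 73).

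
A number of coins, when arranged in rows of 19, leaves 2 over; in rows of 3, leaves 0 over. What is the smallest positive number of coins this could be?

x ≡ 0 (mod 3) gives x ∈ {0, 3, 6, 9, 12, 15, 18, 21}.
The first of these with x mod 19 = 2 is 21.

21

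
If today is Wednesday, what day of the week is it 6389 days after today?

6389 mod 7 = 5 (since 912·7 = 6384).
Wednesday + 5 days → Monday.

Monday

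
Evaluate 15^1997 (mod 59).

20

By repeated squaring mod 59: 15^1≡15, 15^2≡48, 15^4≡3, 15^8≡9, 15^16≡22, 15^32≡12, 15^64≡26, 15^128≡27, 15^256≡21, 15^512≡28, 15^1024≡17.
Since 1997 = 1 + 4 + 8 + 64 + 128 + 256 + 512 + 1024 in binary, 15^1997 ≡ 15·3·9·26·27·21·28·17 ≡ 20 (mod 59).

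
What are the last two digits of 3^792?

Successive squares of 3 mod 100: 3^1≡3, 3^2≡9, 3^4≡81, 3^8≡61, 3^16≡21, 3^32≡41, 3^64≡81, 3^128≡61, 3^256≡21, 3^512≡41.
792 = 8 + 16 + 256 + 512, so 3^792 ≡ 61·21·21·41 ≡ 41 (mod 100).

41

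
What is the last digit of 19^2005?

9

The units digit of 19^n cycles with period 2: 9, 1, …
2005 mod 2 = 1, so the last digit matches 9^1 = 9.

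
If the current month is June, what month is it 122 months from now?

August

Dividing 122 by 12 gives quotient 10 and remainder 2.
June + 2 months → August.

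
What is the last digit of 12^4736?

6

Powers of 2 mod 10 repeat with period 4: 2, 4, 8, 6.
4736 mod 4 = 0, so the last digit matches 2^4 = 6.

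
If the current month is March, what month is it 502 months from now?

January

502 = 41·12 + 10, so 502 mod 12 = 10.
March + 10 months → January.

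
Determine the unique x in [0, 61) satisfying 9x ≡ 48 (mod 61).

The inverse of 9 mod 61 is 34 (since 9·34 = 306 ≡ 1).
So x ≡ 34·48 = 1632 ≡ 46 (mod 61).
Check: 9·46 = 414 = 6·61 + 48.

46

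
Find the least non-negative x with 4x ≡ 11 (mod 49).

The inverse of 4 mod 49 is 37 (since 4·37 = 148 ≡ 1).
Multiplying both sides by 37: x ≡ 37·11 = 407 ≡ 15 (mod 49).
Check: 4·15 = 60 = 1·49 + 11.

15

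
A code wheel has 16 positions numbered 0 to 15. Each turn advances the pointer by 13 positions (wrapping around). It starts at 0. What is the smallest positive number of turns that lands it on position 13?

1

The inverse of 13 mod 16 is 5 (since 13·5 = 65 ≡ 1).
Multiplying both sides by 5: x ≡ 5·13 = 65 ≡ 1 (mod 16).
Check: 13·1 = 13 = 0·16 + 13.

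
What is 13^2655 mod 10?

Powers of 3 mod 10 repeat with period 4: 3, 9, 7, 1.
2655 mod 4 = 3, so the last digit matches 3^3 = 7.

7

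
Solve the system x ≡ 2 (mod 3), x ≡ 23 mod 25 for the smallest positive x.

x ≡ 2 (mod 3) gives x ∈ {2, 5, 8, 11, 14, 17, 20, 23}.
The first of these with x mod 25 = 23 is 23.

23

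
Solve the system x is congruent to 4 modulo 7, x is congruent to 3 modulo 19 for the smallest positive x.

x ≡ 4 (mod 7) gives x ∈ {4, 11, 18, 25, 32, 39, 46, 53, …}.
The first of these with x mod 19 = 3 is 60.

60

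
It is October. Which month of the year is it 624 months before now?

624 mod 12 = 0 (since 52·12 = 624).
October − 0 months → October.

October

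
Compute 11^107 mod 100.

71

Square-and-reduce mod 100: 11^1≡11, 11^2≡21, 11^4≡41, 11^8≡81, 11^16≡61, 11^32≡21, 11^64≡41.
107 = 1 + 2 + 8 + 32 + 64, so 11^107 ≡ 11·21·81·21·41 ≡ 71 (mod 100).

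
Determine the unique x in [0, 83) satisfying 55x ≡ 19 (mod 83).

55⁻¹ ≡ 80 (mod 83) because 55·80 = 4400 = 53·83 + 1.
Multiplying both sides by 80: x ≡ 80·19 = 1520 ≡ 26 (mod 83).

26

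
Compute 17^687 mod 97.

Successive squares of 17 mod 97: 17^1≡17, 17^2≡95, 17^4≡4, 17^8≡16, 17^16≡62, 17^32≡61, 17^64≡35, 17^128≡61, 17^256≡35, 17^512≡61.
687 = 1 + 2 + 4 + 8 + 32 + 128 + 512, so 17^687 ≡ 17·95·4·16·61·61·61 ≡ 55 (mod 97).

55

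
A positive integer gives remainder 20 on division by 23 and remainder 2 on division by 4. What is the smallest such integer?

66

Since 4·6 ≡ 1 (mod 23), take x = 2 + 4·((20−2)·6 mod 23) = 2 + 4·16 = 66.
Check: 66 mod 23 = 20, 66 mod 4 = 2.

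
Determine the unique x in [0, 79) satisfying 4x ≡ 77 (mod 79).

39

4⁻¹ ≡ 20 (mod 79) because 4·20 = 80 = 1·79 + 1.
So x ≡ 20·77 = 1540 ≡ 39 (mod 79).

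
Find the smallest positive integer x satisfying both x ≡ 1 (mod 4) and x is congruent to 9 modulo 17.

9

Since 17·1 ≡ 1 (mod 4), take x = 9 + 17·((1−9)·1 mod 4) = 9 + 17·0 = 9.
Check: 9 mod 4 = 1, 9 mod 17 = 9.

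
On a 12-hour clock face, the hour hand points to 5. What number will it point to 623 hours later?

4

623 = 51·12 + 11, so 623 mod 12 = 11.
5 + 11 → 4 on a 12-hour dial.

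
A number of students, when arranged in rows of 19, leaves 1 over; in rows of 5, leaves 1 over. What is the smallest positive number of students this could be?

1

x ≡ 1 (mod 5) gives x ∈ {1}.
The first of these with x mod 19 = 1 is 1.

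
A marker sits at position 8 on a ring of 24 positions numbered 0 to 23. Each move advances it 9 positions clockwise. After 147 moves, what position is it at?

147·9 = 1323.
1323 = 55·24 + 3, so 1323 mod 24 = 3.
(8 + 3) mod 24 = 11.

11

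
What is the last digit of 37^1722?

Powers of 7 mod 10 repeat with period 4: 7, 9, 3, 1.
1722 mod 4 = 2, so the last digit matches 7^2 = 9.

9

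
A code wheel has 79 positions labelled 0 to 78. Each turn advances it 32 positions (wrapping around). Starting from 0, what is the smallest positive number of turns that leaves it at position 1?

42

79 = 2·32 + 15
32 = 2·15 + 2
15 = 7·2 + 1
2 = 2·1 + 0
Back-substituting gives 32·42 ≡ 1 (mod 79).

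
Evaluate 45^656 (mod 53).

47

Successive squares of 45 mod 53: 45^1≡45, 45^2≡11, 45^4≡15, 45^8≡13, 45^16≡10, 45^32≡47, 45^64≡36, 45^128≡24, 45^256≡46, 45^512≡49.
656 = 16 + 128 + 512, so 45^656 ≡ 10·24·49 ≡ 47 (mod 53).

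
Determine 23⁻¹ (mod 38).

38 = 1·23 + 15
23 = 1·15 + 8
15 = 1·8 + 7
8 = 1·7 + 1
7 = 7·1 + 0
Back-substituting gives 23·5 ≡ 1 (mod 38).

5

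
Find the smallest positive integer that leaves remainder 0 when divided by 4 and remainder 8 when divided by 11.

8

Since 11·3 ≡ 1 (mod 4), take x = 8 + 11·((0−8)·3 mod 4) = 8 + 11·0 = 8.
Check: 8 mod 4 = 0, 8 mod 11 = 8.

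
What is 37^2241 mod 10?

Powers of 7 mod 10 repeat with period 4: 7, 9, 3, 1.
2241 mod 4 = 1, so the last digit matches 7^1 = 7.

7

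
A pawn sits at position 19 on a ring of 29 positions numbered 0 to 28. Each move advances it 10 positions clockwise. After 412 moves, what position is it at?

21

412·10 = 4120.
4120 = 142·29 + 2, so 4120 mod 29 = 2.
(19 + 2) mod 29 = 21.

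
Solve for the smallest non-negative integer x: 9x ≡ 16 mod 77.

9⁻¹ ≡ 60 (mod 77) because 9·60 = 540 = 7·77 + 1.
So x ≡ 60·16 = 960 ≡ 36 (mod 77).
Check: 9·36 = 324 = 4·77 + 16.

36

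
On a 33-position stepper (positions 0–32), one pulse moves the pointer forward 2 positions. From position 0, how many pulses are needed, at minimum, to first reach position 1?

17

2·17 = 34 = 1·33 + 1, so 2⁻¹ ≡ 17 (mod 33).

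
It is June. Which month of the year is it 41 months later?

November

41 = 3·12 + 5, so 41 mod 12 = 5.
June + 5 months → November.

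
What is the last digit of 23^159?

7

Last digits of 3^n: 3, 9, 7, 1 (period 4).
159 mod 4 = 3, so the last digit matches 3^3 = 7.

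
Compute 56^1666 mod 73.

Successive squares of 56 mod 73: 56^1≡56, 56^2≡70, 56^4≡9, 56^8≡8, 56^16≡64, 56^32≡8, 56^64≡64, 56^128≡8, 56^256≡64, 56^512≡8, 56^1024≡64.
1666 = 2 + 128 + 512 + 1024, so 56^1666 ≡ 70·8·8·64 ≡ 49 (mod 73).

49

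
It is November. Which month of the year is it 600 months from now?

600 − 50·12 = 0, so 600 ≡ 0 (mod 12).
November + 0 months → November.

November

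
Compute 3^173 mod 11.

Successive squares of 3 mod 11: 3^1≡3, 3^2≡9, 3^4≡4, 3^8≡5, 3^16≡3, 3^32≡9, 3^64≡4, 3^128≡5.
Since 173 = 1 + 4 + 8 + 32 + 128 in binary, 3^173 ≡ 3·4·5·9·5 ≡ 5 (mod 11).

5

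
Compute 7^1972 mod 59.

1

By repeated squaring mod 59: 7^1≡7, 7^2≡49, 7^4≡41, 7^8≡29, 7^16≡15, 7^32≡48, 7^64≡3, 7^128≡9, 7^256≡22, 7^512≡12, 7^1024≡26.
1972 = 4 + 16 + 32 + 128 + 256 + 512 + 1024, so 7^1972 ≡ 41·15·48·9·22·12·26 ≡ 1 (mod 59).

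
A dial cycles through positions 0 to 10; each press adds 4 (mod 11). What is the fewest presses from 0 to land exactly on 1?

3

11 = 2·4 + 3
4 = 1·3 + 1
3 = 3·1 + 0
Back-substituting gives 4·3 ≡ 1 (mod 11).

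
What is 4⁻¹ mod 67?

17

4·17 = 68 = 1·67 + 1, so 4⁻¹ ≡ 17 (mod 67).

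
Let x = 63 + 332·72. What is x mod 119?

332·72 = 23904.
23904 = 200·119 + 104, so 23904 mod 119 = 104.
(63 + 104) mod 119 = 48.

48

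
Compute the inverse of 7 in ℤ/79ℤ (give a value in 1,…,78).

79 = 11·7 + 2
7 = 3·2 + 1
2 = 2·1 + 0
Back-substituting gives 7·34 ≡ 1 (mod 79).

34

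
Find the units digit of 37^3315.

3

The units digit of 37^n cycles with period 4: 7, 9, 3, 1, …
3315 leaves remainder 3 on division by 4, so 37^3315 ends in 3.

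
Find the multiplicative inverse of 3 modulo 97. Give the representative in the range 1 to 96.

65

3·65 = 195 = 2·97 + 1, so 3⁻¹ ≡ 65 (mod 97).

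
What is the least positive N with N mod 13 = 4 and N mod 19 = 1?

x ≡ 4 (mod 13) gives x ∈ {4, 17, 30, 43, 56, 69, 82, 95, …}.
The first of these with x mod 19 = 1 is 134.

134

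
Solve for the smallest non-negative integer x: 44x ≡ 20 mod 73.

27

44⁻¹ ≡ 5 (mod 73) because 44·5 = 220 = 3·73 + 1.
Multiplying both sides by 5: x ≡ 5·20 = 100 ≡ 27 (mod 73).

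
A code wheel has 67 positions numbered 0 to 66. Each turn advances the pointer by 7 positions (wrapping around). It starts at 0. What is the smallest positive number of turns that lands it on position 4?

58

7⁻¹ ≡ 48 (mod 67) because 7·48 = 336 = 5·67 + 1.
Multiplying both sides by 48: x ≡ 48·4 = 192 ≡ 58 (mod 67).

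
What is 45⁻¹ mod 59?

21

59 = 1·45 + 14
45 = 3·14 + 3
14 = 4·3 + 2
3 = 1·2 + 1
2 = 2·1 + 0
Back-substituting gives 45·21 ≡ 1 (mod 59).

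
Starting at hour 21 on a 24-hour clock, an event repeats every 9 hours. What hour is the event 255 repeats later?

255·9 = 2295.
2295 mod 24 = 15 (since 95·24 = 2280).
(21 + 15) mod 24 = 12.

12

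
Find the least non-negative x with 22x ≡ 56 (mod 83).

78

The inverse of 22 mod 83 is 34 (since 22·34 = 748 ≡ 1).
So x ≡ 34·56 = 1904 ≡ 78 (mod 83).
Check: 22·78 = 1716 = 20·83 + 56.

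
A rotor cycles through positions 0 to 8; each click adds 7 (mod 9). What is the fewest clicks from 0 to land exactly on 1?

4

7·4 = 28 = 3·9 + 1, so 7⁻¹ ≡ 4 (mod 9).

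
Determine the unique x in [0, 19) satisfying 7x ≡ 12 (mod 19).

The inverse of 7 mod 19 is 11 (since 7·11 = 77 ≡ 1).
Multiplying both sides by 11: x ≡ 11·12 = 132 ≡ 18 (mod 19).

18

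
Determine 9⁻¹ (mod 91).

81

9·81 = 729 = 8·91 + 1, so 9⁻¹ ≡ 81 (mod 91).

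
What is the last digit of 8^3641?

8

Powers of 8 mod 10 repeat with period 4: 8, 4, 2, 6.
3641 mod 4 = 1, so the last digit matches 8^1 = 8.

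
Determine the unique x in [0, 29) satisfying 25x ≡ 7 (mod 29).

25⁻¹ ≡ 7 (mod 29) because 25·7 = 175 = 6·29 + 1.
Multiplying both sides by 7: x ≡ 7·7 = 49 ≡ 20 (mod 29).

20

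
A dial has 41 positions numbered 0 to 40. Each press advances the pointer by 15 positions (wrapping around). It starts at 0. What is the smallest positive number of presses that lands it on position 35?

16

15⁻¹ ≡ 11 (mod 41) because 15·11 = 165 = 4·41 + 1.
Multiplying both sides by 11: x ≡ 11·35 = 385 ≡ 16 (mod 41).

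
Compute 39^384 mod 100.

Successive squares of 39 mod 100: 39^1≡39, 39^2≡21, 39^4≡41, 39^8≡81, 39^16≡61, 39^32≡21, 39^64≡41, 39^128≡81, 39^256≡61.
384 = 128 + 256, so 39^384 ≡ 81·61 ≡ 41 (mod 100).

41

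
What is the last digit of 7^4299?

Last digits of 7^n: 7, 9, 3, 1 (period 4).
4299 mod 4 = 3, so the last digit matches 7^3 = 3.

3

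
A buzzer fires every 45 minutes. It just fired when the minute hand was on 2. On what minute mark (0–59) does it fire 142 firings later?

142·45 = 6390.
6390 mod 60 = 30 (since 106·60 = 6360).
(2 + 30) mod 60 = 32.

32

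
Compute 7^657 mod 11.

Successive squares of 7 mod 11: 7^1≡7, 7^2≡5, 7^4≡3, 7^8≡9, 7^16≡4, 7^32≡5, 7^64≡3, 7^128≡9, 7^256≡4, 7^512≡5.
657 = 1 + 16 + 128 + 512, so 7^657 ≡ 7·4·9·5 ≡ 6 (mod 11).

6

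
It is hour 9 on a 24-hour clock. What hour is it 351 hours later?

0

Dividing 351 by 24 gives quotient 14 and remainder 15.
(9 + 15) mod 24 = 0.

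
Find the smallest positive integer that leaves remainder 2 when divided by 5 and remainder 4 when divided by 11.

Since 11·1 ≡ 1 (mod 5), take x = 4 + 11·((2−4)·1 mod 5) = 4 + 11·3 = 37.
Check: 37 mod 5 = 2, 37 mod 11 = 4.

37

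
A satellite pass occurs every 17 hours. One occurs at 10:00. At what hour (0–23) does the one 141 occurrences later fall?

7

141·17 = 2397.
2397 mod 24 = 21 (since 99·24 = 2376).
(10 + 21) mod 24 = 7.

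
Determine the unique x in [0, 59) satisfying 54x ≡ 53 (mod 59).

The inverse of 54 mod 59 is 47 (since 54·47 = 2538 ≡ 1).
So x ≡ 47·53 = 2491 ≡ 13 (mod 59).

13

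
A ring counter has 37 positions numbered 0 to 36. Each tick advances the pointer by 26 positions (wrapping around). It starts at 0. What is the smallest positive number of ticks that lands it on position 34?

26⁻¹ ≡ 10 (mod 37) because 26·10 = 260 = 7·37 + 1.
Multiplying both sides by 10: x ≡ 10·34 = 340 ≡ 7 (mod 37).

7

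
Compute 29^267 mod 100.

Successive squares of 29 mod 100: 29^1≡29, 29^2≡41, 29^4≡81, 29^8≡61, 29^16≡21, 29^32≡41, 29^64≡81, 29^128≡61, 29^256≡21.
Since 267 = 1 + 2 + 8 + 256 in binary, 29^267 ≡ 29·41·61·21 ≡ 9 (mod 100).

9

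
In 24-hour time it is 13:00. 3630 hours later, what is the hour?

19

3630 mod 24 = 6 (since 151·24 = 3624).
(13 + 6) mod 24 = 19.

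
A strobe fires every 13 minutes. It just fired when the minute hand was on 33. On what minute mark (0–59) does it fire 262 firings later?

19

262·13 = 3406.
3406 − 56·60 = 46, so 3406 ≡ 46 (mod 60).
(33 + 46) mod 60 = 19.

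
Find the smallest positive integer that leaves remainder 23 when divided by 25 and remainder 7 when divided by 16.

23

x ≡ 7 (mod 16) gives x ∈ {7, 23}.
The first of these with x mod 25 = 23 is 23.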